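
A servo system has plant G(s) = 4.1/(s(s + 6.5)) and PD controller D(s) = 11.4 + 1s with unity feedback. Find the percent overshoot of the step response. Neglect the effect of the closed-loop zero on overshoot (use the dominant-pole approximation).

2.12%

Forward path: (11.4 + 1s)·4.1/(s(s+6.5)). The closed-loop characteristic equation is s² + (6.5 + 4.1·1)s + 4.1·11.4 = 0.
That is s² + 10.6s + 46.74 = 0, so ω_n = 6.837 rad/s and ζ = 10.6/(2·6.837) = 0.7752.
%OS = 100·exp(−πζ/√(1−ζ²)) = 2.12%.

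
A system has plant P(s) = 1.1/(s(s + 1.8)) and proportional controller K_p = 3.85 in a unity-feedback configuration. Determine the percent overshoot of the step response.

From 1 + K_pP(s) = 0: s² + 1.8s + 4.235 = 0 ⇒ ω_n = 2.058, ζ = 0.4373.
%OS = 100·exp(−πζ/√(1−ζ²)) = 100·exp(−π·0.4373/√0.8087) = 21.7%.

21.7%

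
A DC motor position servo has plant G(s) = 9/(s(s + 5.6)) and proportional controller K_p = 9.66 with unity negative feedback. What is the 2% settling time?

The closed-loop denominator s² + 5.6s + 86.94 gives ω_n = √86.94 = 9.324 and ζ = 5.6/(2ω_n) = 0.3003.
2% settling time T_s ≈ 4/(ζω_n) = 4/2.8 = 1.43 s.

T_s ≈ 1.43 s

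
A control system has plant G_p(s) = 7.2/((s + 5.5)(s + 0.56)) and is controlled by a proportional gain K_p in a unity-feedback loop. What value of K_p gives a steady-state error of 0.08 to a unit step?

Steady-state error for a unit step on this type-0 loop is 1/(1 + K_p·G_p(0)).
G_p(0) = 2.338. Require 1/(1 + K_p·2.338) = 0.08, so 1 + 2.338·K_p = 12.5.
K_p = (12.5 − 1)/2.338 = 4.92.

K_p = 4.92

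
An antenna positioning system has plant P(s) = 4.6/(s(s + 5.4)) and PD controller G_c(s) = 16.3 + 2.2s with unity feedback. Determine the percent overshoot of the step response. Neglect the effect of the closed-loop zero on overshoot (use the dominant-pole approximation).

0.176%

Forward path: (16.3 + 2.2s)·4.6/(s(s+5.4)). The closed-loop characteristic equation is s² + (5.4 + 4.6·2.2)s + 4.6·16.3 = 0.
That is s² + 15.52s + 74.98 = 0, so ω_n = 8.659 rad/s and ζ = 15.52/(2·8.659) = 0.8962.
%OS = 100·exp(−πζ/√(1−ζ²)) = 0.176%.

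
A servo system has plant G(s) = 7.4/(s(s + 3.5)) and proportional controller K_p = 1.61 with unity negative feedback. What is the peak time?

Closed-loop characteristic equation: s² + 3.5s + 11.91 = 0, so ω_n = 3.452 rad/s and ζ = 3.5/(2·3.452) = 0.507.
Damped frequency ω_d = ω_n√(1−ζ²) = 2.975 rad/s, so peak time T_p = π/ω_d = 1.06 s.

T_p = 1.06 s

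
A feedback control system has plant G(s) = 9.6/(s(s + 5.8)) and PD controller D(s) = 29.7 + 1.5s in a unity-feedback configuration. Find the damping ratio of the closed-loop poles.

ζ = 0.598

Forward path: (29.7 + 1.5s)·9.6/(s(s+5.8)). The closed-loop characteristic equation is s² + (5.8 + 9.6·1.5)s + 9.6·29.7 = 0.
That is s² + 20.2s + 285.1 = 0, so ω_n = 16.89 rad/s and ζ = 20.2/(2·16.89) = 0.5981.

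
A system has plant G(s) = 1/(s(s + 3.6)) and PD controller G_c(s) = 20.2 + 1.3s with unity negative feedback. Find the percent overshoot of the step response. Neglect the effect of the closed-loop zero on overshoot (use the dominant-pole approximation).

Forward path: (20.2 + 1.3s)·1/(s(s+3.6)). The closed-loop characteristic equation is s² + (3.6 + 1·1.3)s + 1·20.2 = 0.
That is s² + 4.9s + 20.2 = 0, so ω_n = 4.494 rad/s and ζ = 4.9/(2·4.494) = 0.5451.
%OS = 100·exp(−πζ/√(1−ζ²)) = 13%.

13%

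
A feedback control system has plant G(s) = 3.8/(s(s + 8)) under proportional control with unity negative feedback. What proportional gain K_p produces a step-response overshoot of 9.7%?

From %OS = 100·exp(−πζ/√(1−ζ²)) = 9.7%, ζ = −ln(0.097)/√(π²+ln²(0.097)) = 0.5962.
Characteristic equation s² + 8s + 3.8K_p = 0 gives ζ = 8/(2√(3.8K_p)).
Setting ζ = 0.5962: √(3.8K_p) = 8/(2·0.5962) = 6.709, so K_p = 45.01/3.8 = 11.8.

K_p = 11.8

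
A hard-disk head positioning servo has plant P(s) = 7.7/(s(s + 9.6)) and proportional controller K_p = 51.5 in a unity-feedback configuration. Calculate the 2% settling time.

From 1 + K_pP(s) = 0: s² + 9.6s + 396.6 = 0 ⇒ ω_n = 19.91, ζ = 0.241.
2% settling time T_s ≈ 4/(ζω_n) = 4/4.8 = 0.833 s.

T_s ≈ 0.833 s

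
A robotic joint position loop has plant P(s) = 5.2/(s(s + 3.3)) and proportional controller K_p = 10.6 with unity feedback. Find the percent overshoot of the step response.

48.9%

From 1 + K_pP(s) = 0: s² + 3.3s + 55.12 = 0 ⇒ ω_n = 7.424, ζ = 0.2222.
%OS = 100·exp(−πζ/√(1−ζ²)) = 100·exp(−π·0.2222/√0.9506) = 48.9%.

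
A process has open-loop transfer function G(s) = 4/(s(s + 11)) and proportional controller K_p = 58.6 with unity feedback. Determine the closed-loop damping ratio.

1 + K_p·G(s) = 0 gives s² + 11s + 234.4 = 0.
So ω_n² = 234.4 ⇒ ω_n = 15.31 rad/s, and ζ = 11/(2ω_n) = 0.359.

ζ = 0.359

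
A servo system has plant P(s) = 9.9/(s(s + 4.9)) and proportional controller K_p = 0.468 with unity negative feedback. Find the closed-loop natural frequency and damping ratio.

With unity feedback the closed-loop characteristic equation is s² + 4.9s + 0.468·9.9 = s² + 4.9s + 4.633 = 0.
Matching s² + 2ζω_n s + ω_n²: ω_n = √4.633 = 2.152 rad/s and 2ζω_n = 4.9, so ζ = 4.9/(2·2.152) = 1.14.

ω_n = 2.15 rad/s, ζ = 1.14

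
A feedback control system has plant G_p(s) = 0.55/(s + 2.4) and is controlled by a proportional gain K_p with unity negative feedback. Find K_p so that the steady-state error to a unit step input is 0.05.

Steady-state error for a unit step on this type-0 loop is 1/(1 + K_p·G_p(0)).
G_p(0) = 0.2292. Require 1/(1 + K_p·0.2292) = 0.05, so 1 + 0.2292·K_p = 20.
K_p = (20 − 1)/0.2292 = 82.9.

K_p = 82.9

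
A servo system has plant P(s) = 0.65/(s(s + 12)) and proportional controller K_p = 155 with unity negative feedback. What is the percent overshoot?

9.61%

Closed-loop characteristic equation: s² + 12s + 100.8 = 0, so ω_n = 10.04 rad/s and ζ = 12/(2·10.04) = 0.5978.
%OS = 100·exp(−πζ/√(1−ζ²)) = 100·exp(−π·0.5978/√0.6427) = 9.61%.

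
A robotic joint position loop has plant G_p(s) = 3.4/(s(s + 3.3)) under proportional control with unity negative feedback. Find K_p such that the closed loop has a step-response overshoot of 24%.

From %OS = 100·exp(−πζ/√(1−ζ²)) = 24%, ζ = −ln(0.24)/√(π²+ln²(0.24)) = 0.4136.
Characteristic equation s² + 3.3s + 3.4K_p = 0 gives ζ = 3.3/(2√(3.4K_p)).
Setting ζ = 0.4136: √(3.4K_p) = 3.3/(2·0.4136) = 3.989, so K_p = 15.92/3.4 = 4.68.

K_p = 4.68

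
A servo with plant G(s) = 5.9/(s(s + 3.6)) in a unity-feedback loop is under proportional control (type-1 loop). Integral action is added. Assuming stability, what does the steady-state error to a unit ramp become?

0

The integrator raises the loop to type 2, so K_v → ∞ and e_ss to a ramp is zero.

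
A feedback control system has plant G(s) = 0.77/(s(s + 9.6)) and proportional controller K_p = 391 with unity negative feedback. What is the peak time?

Closed-loop characteristic equation: s² + 9.6s + 301.1 = 0, so ω_n = 17.35 rad/s and ζ = 9.6/(2·17.35) = 0.2766.
Damped frequency ω_d = ω_n√(1−ζ²) = 16.67 rad/s, so peak time T_p = π/ω_d = 0.188 s.

T_p = 0.188 s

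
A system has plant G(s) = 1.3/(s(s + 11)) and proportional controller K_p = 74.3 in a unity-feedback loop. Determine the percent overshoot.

12%

The closed-loop denominator s² + 11s + 96.59 gives ω_n = √96.59 = 9.828 and ζ = 11/(2ω_n) = 0.5596.
%OS = 100·exp(−πζ/√(1−ζ²)) = 100·exp(−π·0.5596/√0.6868) = 12%.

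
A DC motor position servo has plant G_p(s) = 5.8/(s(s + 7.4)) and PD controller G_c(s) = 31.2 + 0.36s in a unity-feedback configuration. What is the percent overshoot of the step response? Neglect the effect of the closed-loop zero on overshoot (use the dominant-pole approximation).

30.6%

Forward path: (31.2 + 0.36s)·5.8/(s(s+7.4)). The closed-loop characteristic equation is s² + (7.4 + 5.8·0.36)s + 5.8·31.2 = 0.
That is s² + 9.488s + 181 = 0, so ω_n = 13.45 rad/s and ζ = 9.488/(2·13.45) = 0.3527.
%OS = 100·exp(−πζ/√(1−ζ²)) = 30.6%.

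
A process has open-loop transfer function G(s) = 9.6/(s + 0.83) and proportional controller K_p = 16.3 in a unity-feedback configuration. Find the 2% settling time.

T_s ≈ 0.0254 s

Closed-loop transfer function: T(s) = K_p·G(s)/(1 + K_p·G(s)) = 156.5/(s + 0.83 + 156.5) = 156.5/(s + 157.3).
Time constant τ = 1/157.3 = 0.006357 s, so the 2% settling time is about 4τ = 0.0254 s.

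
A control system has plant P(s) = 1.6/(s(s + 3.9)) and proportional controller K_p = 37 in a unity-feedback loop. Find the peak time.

T_p = 0.422 s

The closed-loop denominator s² + 3.9s + 59.2 gives ω_n = √59.2 = 7.694 and ζ = 3.9/(2ω_n) = 0.2534.
Damped frequency ω_d = ω_n√(1−ζ²) = 7.443 rad/s, so peak time T_p = π/ω_d = 0.422 s.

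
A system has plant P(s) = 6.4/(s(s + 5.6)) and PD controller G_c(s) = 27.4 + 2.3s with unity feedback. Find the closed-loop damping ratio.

ζ = 0.767

Forward path: (27.4 + 2.3s)·6.4/(s(s+5.6)). The closed-loop characteristic equation is s² + (5.6 + 6.4·2.3)s + 6.4·27.4 = 0.
That is s² + 20.32s + 175.4 = 0, so ω_n = 13.24 rad/s and ζ = 20.32/(2·13.24) = 0.7672.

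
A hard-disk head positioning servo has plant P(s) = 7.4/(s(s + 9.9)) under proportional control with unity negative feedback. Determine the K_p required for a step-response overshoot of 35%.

From %OS = 100·exp(−πζ/√(1−ζ²)) = 35%, ζ = −ln(0.35)/√(π²+ln²(0.35)) = 0.3169.
Characteristic equation s² + 9.9s + 7.4K_p = 0 gives ζ = 9.9/(2√(7.4K_p)).
Setting ζ = 0.3169: √(7.4K_p) = 9.9/(2·0.3169) = 15.62, so K_p = 243.9/7.4 = 33.

K_p = 33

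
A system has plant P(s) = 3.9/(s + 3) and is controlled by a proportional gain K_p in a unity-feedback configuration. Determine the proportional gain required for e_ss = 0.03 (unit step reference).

Steady-state error for a unit step on this type-0 loop is 1/(1 + K_p·P(0)).
P(0) = 1.3. Require 1/(1 + K_p·1.3) = 0.03, so 1 + 1.3·K_p = 33.33.
K_p = (33.33 − 1)/1.3 = 24.9.

K_p = 24.9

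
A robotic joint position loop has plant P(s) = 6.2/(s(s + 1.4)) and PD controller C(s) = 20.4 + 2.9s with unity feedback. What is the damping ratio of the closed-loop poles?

Forward path: (20.4 + 2.9s)·6.2/(s(s+1.4)). The closed-loop characteristic equation is s² + (1.4 + 6.2·2.9)s + 6.2·20.4 = 0.
That is s² + 19.38s + 126.5 = 0, so ω_n = 11.25 rad/s and ζ = 19.38/(2·11.25) = 0.8616.

ζ = 0.862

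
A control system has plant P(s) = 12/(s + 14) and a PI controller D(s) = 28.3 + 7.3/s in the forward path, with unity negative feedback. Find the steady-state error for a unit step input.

0

The open loop D(s)P(s) has a pole at the origin (type 1), so the static position error constant is infinite and e_ss = 1/(1+∞) = 0.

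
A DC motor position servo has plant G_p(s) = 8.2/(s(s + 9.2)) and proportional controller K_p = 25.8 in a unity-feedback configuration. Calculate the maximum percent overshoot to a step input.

The closed-loop denominator s² + 9.2s + 211.6 gives ω_n = √211.6 = 14.55 and ζ = 9.2/(2ω_n) = 0.3163.
%OS = 100·exp(−πζ/√(1−ζ²)) = 100·exp(−π·0.3163/√0.9) = 35.1%.

35.1%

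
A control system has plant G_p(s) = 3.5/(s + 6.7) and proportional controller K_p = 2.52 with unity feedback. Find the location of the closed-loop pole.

Closed-loop transfer function: T(s) = K_p·G_p(s)/(1 + K_p·G_p(s)) = 8.82/(s + 6.7 + 8.82) = 8.82/(s + 15.52).
The closed-loop pole is at s = −15.52.

s = -15.52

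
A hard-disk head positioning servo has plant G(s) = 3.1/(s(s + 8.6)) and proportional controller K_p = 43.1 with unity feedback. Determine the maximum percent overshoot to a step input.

28.4%

The closed-loop denominator s² + 8.6s + 133.6 gives ω_n = √133.6 = 11.56 and ζ = 8.6/(2ω_n) = 0.372.
%OS = 100·exp(−πζ/√(1−ζ²)) = 100·exp(−π·0.372/√0.8616) = 28.4%.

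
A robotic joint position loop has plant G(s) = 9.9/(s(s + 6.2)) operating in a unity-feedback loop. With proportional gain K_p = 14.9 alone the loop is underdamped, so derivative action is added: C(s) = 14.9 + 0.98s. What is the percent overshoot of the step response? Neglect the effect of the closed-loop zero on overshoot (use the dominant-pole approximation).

Forward path: (14.9 + 0.98s)·9.9/(s(s+6.2)). The closed-loop characteristic equation is s² + (6.2 + 9.9·0.98)s + 9.9·14.9 = 0.
That is s² + 15.9s + 147.5 = 0, so ω_n = 12.15 rad/s and ζ = 15.9/(2·12.15) = 0.6547.
%OS = 100·exp(−πζ/√(1−ζ²)) = 6.58%.

6.58%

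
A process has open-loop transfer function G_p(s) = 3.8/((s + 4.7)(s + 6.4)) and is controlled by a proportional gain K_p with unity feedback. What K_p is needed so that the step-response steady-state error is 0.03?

Steady-state error for a unit step on this type-0 loop is 1/(1 + K_p·G_p(0)).
G_p(0) = 0.1263. Require 1/(1 + K_p·0.1263) = 0.03, so 1 + 0.1263·K_p = 33.33.
K_p = (33.33 − 1)/0.1263 = 256.

K_p = 256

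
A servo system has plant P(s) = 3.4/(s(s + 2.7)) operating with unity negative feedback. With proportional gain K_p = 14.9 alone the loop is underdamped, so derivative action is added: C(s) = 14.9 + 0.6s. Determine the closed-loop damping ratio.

ζ = 0.333

Forward path: (14.9 + 0.6s)·3.4/(s(s+2.7)). The closed-loop characteristic equation is s² + (2.7 + 3.4·0.6)s + 3.4·14.9 = 0.
That is s² + 4.74s + 50.66 = 0, so ω_n = 7.118 rad/s and ζ = 4.74/(2·7.118) = 0.333.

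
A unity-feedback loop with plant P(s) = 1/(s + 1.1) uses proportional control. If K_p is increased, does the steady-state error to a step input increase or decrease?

decrease

e_ss = 1/(1 + K_p·P(0)); a larger K_p raises the denominator, so e_ss decreases.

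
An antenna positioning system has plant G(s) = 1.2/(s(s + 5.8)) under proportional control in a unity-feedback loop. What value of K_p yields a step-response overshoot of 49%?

From %OS = 100·exp(−πζ/√(1−ζ²)) = 49%, ζ = −ln(0.49)/√(π²+ln²(0.49)) = 0.2214.
Characteristic equation s² + 5.8s + 1.2K_p = 0 gives ζ = 5.8/(2√(1.2K_p)).
Setting ζ = 0.2214: √(1.2K_p) = 5.8/(2·0.2214) = 13.1, so K_p = 171.5/1.2 = 143.

K_p = 143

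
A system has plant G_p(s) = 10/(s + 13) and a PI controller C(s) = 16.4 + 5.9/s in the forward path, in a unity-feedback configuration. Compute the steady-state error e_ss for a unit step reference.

The open loop C(s)G_p(s) has a pole at the origin (type 1), so the static position error constant is infinite and e_ss = 1/(1+∞) = 0.

0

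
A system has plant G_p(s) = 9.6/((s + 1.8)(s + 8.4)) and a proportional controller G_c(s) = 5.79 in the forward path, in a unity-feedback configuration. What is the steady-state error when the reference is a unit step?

The loop is type 0. Static position error constant K_pos = G_c(0)·G_p(0) = 5.79·0.6349 = 3.676.
Steady-state error to a unit step: e_ss = 1/(1+K_pos) = 1/4.676 = 0.214.

0.214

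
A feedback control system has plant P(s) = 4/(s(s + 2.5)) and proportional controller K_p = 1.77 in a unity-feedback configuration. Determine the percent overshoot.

18.8%

The closed-loop denominator s² + 2.5s + 7.08 gives ω_n = √7.08 = 2.661 and ζ = 2.5/(2ω_n) = 0.4698.
%OS = 100·exp(−πζ/√(1−ζ²)) = 100·exp(−π·0.4698/√0.7793) = 18.8%.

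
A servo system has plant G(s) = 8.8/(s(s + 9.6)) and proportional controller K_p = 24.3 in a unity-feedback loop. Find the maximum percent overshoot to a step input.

The closed-loop denominator s² + 9.6s + 213.8 gives ω_n = √213.8 = 14.62 and ζ = 9.6/(2ω_n) = 0.3282.
%OS = 100·exp(−πζ/√(1−ζ²)) = 100·exp(−π·0.3282/√0.8923) = 33.6%.

33.6%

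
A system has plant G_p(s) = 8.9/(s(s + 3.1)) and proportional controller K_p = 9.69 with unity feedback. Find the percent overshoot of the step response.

The closed-loop denominator s² + 3.1s + 86.24 gives ω_n = √86.24 = 9.287 and ζ = 3.1/(2ω_n) = 0.1669.
%OS = 100·exp(−πζ/√(1−ζ²)) = 100·exp(−π·0.1669/√0.9721) = 58.8%.

58.8%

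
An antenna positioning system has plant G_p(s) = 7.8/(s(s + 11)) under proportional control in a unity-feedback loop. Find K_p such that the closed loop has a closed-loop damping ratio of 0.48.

K_p = 16.8

Closed-loop characteristic equation: s² + 11s + K_p·7.8 = 0.
So ω_n = √(7.8K_p) and 2ζω_n = 11, giving ζ = 11/(2√(7.8K_p)).
Setting ζ = 0.48: √(7.8K_p) = 11/(2·0.48) = 11.46, so K_p = 131.3/7.8 = 16.8.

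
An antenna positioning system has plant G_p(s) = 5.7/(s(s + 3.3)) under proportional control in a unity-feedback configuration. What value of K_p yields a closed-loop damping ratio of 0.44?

Closed-loop characteristic equation: s² + 3.3s + K_p·5.7 = 0.
So ω_n = √(5.7K_p) and 2ζω_n = 3.3, giving ζ = 3.3/(2√(5.7K_p)).
Setting ζ = 0.44: √(5.7K_p) = 3.3/(2·0.44) = 3.75, so K_p = 14.06/5.7 = 2.47.

K_p = 2.47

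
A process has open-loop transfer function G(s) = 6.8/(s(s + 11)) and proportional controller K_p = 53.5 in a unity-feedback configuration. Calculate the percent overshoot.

38.8%

Closed-loop characteristic equation: s² + 11s + 363.8 = 0, so ω_n = 19.07 rad/s and ζ = 11/(2·19.07) = 0.2884.
%OS = 100·exp(−πζ/√(1−ζ²)) = 100·exp(−π·0.2884/√0.9168) = 38.8%.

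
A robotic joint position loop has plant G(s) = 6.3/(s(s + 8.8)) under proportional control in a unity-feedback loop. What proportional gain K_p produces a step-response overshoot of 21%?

From %OS = 100·exp(−πζ/√(1−ζ²)) = 21%, ζ = −ln(0.21)/√(π²+ln²(0.21)) = 0.4449.
Characteristic equation s² + 8.8s + 6.3K_p = 0 gives ζ = 8.8/(2√(6.3K_p)).
Setting ζ = 0.4449: √(6.3K_p) = 8.8/(2·0.4449) = 9.89, so K_p = 97.81/6.3 = 15.5.

K_p = 15.5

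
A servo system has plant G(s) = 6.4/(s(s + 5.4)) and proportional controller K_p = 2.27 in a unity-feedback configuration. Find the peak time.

T_p = 1.17 s

From 1 + K_pG(s) = 0: s² + 5.4s + 14.53 = 0 ⇒ ω_n = 3.812, ζ = 0.7084.
Damped frequency ω_d = ω_n√(1−ζ²) = 2.69 rad/s, so peak time T_p = π/ω_d = 1.17 s.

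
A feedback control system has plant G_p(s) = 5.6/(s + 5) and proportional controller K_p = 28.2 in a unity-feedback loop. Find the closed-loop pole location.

Closed-loop transfer function: T(s) = K_p·G_p(s)/(1 + K_p·G_p(s)) = 157.9/(s + 5 + 157.9) = 157.9/(s + 162.9).
The closed-loop pole is at s = −162.9.

s = -162.9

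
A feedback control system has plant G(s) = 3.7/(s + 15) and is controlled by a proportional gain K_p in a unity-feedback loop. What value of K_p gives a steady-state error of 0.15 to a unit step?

For a type-0 loop with proportional control, e_ss = 1/(1 + K_p·G(0)).
G(0) = 0.2467. Require 1/(1 + K_p·0.2467) = 0.15, so 1 + 0.2467·K_p = 6.667.
K_p = (6.667 − 1)/0.2467 = 23.

K_p = 23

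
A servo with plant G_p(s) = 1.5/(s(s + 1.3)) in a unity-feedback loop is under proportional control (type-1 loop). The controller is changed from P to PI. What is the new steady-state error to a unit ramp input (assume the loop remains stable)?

The integrator raises the loop to type 2, so K_v → ∞ and e_ss to a ramp is zero.

0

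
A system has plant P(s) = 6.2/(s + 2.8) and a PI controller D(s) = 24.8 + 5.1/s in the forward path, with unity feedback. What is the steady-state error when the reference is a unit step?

The open loop D(s)P(s) has a pole at the origin (type 1), so the static position error constant is infinite and e_ss = 1/(1+∞) = 0.

0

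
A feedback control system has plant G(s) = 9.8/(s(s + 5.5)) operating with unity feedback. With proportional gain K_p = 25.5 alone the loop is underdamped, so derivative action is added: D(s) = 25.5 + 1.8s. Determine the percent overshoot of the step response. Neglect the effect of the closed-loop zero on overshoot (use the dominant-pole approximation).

3.42%

Forward path: (25.5 + 1.8s)·9.8/(s(s+5.5)). The closed-loop characteristic equation is s² + (5.5 + 9.8·1.8)s + 9.8·25.5 = 0.
That is s² + 23.14s + 249.9 = 0, so ω_n = 15.81 rad/s and ζ = 23.14/(2·15.81) = 0.7319.
%OS = 100·exp(−πζ/√(1−ζ²)) = 3.42%.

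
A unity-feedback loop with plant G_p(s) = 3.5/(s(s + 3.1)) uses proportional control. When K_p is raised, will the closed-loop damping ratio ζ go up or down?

decrease

ζ = 3.1/(2√(3.5K_p)); increasing K_p raises the denominator, so ζ falls.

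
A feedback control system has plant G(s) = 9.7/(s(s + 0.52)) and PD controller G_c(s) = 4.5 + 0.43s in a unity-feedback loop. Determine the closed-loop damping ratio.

ζ = 0.355

Forward path: (4.5 + 0.43s)·9.7/(s(s+0.52)). The closed-loop characteristic equation is s² + (0.52 + 9.7·0.43)s + 9.7·4.5 = 0.
That is s² + 4.691s + 43.65 = 0, so ω_n = 6.607 rad/s and ζ = 4.691/(2·6.607) = 0.355.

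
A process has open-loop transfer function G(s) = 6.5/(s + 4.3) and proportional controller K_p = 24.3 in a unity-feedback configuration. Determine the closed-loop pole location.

Closed-loop transfer function: T(s) = K_p·G(s)/(1 + K_p·G(s)) = 158/(s + 4.3 + 158) = 158/(s + 162.3).
The closed-loop pole is at s = −162.3.

s = -162.3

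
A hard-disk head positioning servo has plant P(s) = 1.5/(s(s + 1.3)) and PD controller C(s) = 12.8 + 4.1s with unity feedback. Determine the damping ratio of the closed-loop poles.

Forward path: (12.8 + 4.1s)·1.5/(s(s+1.3)). The closed-loop characteristic equation is s² + (1.3 + 1.5·4.1)s + 1.5·12.8 = 0.
That is s² + 7.45s + 19.2 = 0, so ω_n = 4.382 rad/s and ζ = 7.45/(2·4.382) = 0.8501.

ζ = 0.85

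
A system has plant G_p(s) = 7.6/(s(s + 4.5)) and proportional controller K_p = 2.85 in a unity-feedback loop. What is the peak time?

Closed-loop characteristic equation: s² + 4.5s + 21.66 = 0, so ω_n = 4.654 rad/s and ζ = 4.5/(2·4.654) = 0.4835.
Damped frequency ω_d = ω_n√(1−ζ²) = 4.074 rad/s, so peak time T_p = π/ω_d = 0.771 s.

T_p = 0.771 s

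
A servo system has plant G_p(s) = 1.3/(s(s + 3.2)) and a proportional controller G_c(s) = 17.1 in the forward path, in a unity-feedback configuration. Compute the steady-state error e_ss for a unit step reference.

0

The open loop G_c(s)G_p(s) has a pole at the origin (type 1), so the static position error constant is infinite and e_ss = 1/(1+∞) = 0.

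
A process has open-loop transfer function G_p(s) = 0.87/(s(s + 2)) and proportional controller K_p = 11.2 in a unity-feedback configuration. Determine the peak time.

T_p = 1.06 s

From 1 + K_pG_p(s) = 0: s² + 2s + 9.744 = 0 ⇒ ω_n = 3.122, ζ = 0.3204.
Damped frequency ω_d = ω_n√(1−ζ²) = 2.957 rad/s, so peak time T_p = π/ω_d = 1.06 s.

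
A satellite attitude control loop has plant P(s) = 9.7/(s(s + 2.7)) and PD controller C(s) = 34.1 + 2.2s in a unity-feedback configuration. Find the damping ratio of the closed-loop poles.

Forward path: (34.1 + 2.2s)·9.7/(s(s+2.7)). The closed-loop characteristic equation is s² + (2.7 + 9.7·2.2)s + 9.7·34.1 = 0.
That is s² + 24.04s + 330.8 = 0, so ω_n = 18.19 rad/s and ζ = 24.04/(2·18.19) = 0.6609.

ζ = 0.661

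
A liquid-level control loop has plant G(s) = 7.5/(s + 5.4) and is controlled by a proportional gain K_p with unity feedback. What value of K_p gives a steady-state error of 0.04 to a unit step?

K_p = 17.3

Steady-state error for a unit step on this type-0 loop is 1/(1 + K_p·G(0)).
G(0) = 1.389. Require 1/(1 + K_p·1.389) = 0.04, so 1 + 1.389·K_p = 25.
K_p = (25 − 1)/1.389 = 17.3.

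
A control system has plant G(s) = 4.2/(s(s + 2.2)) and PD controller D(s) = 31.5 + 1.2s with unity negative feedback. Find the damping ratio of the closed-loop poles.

ζ = 0.315

Forward path: (31.5 + 1.2s)·4.2/(s(s+2.2)). The closed-loop characteristic equation is s² + (2.2 + 4.2·1.2)s + 4.2·31.5 = 0.
That is s² + 7.24s + 132.3 = 0, so ω_n = 11.5 rad/s and ζ = 7.24/(2·11.5) = 0.3147.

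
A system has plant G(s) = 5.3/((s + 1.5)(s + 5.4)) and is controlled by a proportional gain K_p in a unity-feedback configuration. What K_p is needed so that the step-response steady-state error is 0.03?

The loop is type 0, so e_ss(step) = 1/(1 + K_pos) with K_pos = K_p·G(0).
G(0) = 0.6543. Require 1/(1 + K_p·0.6543) = 0.03, so 1 + 0.6543·K_p = 33.33.
K_p = (33.33 − 1)/0.6543 = 49.4.

K_p = 49.4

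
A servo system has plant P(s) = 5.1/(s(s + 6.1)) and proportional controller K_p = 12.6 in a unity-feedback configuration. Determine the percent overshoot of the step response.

27.5%

Closed-loop characteristic equation: s² + 6.1s + 64.26 = 0, so ω_n = 8.016 rad/s and ζ = 6.1/(2·8.016) = 0.3805.
%OS = 100·exp(−πζ/√(1−ζ²)) = 100·exp(−π·0.3805/√0.8552) = 27.5%.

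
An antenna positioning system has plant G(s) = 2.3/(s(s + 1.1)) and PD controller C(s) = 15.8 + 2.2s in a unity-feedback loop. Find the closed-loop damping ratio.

ζ = 0.511

Forward path: (15.8 + 2.2s)·2.3/(s(s+1.1)). The closed-loop characteristic equation is s² + (1.1 + 2.3·2.2)s + 2.3·15.8 = 0.
That is s² + 6.16s + 36.34 = 0, so ω_n = 6.028 rad/s and ζ = 6.16/(2·6.028) = 0.5109.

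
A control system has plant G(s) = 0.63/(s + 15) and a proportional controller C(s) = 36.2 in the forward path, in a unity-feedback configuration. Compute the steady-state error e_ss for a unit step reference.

The loop is type 0. Static position error constant K_pos = C(0)·G(0) = 36.2·0.042 = 1.52.
Steady-state error to a unit step: e_ss = 1/(1+K_pos) = 1/2.52 = 0.397.

0.397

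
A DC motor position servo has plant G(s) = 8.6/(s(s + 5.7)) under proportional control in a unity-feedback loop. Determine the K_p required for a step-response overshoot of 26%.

K_p = 6.08

From %OS = 100·exp(−πζ/√(1−ζ²)) = 26%, ζ = −ln(0.26)/√(π²+ln²(0.26)) = 0.3941.
Characteristic equation s² + 5.7s + 8.6K_p = 0 gives ζ = 5.7/(2√(8.6K_p)).
Setting ζ = 0.3941: √(8.6K_p) = 5.7/(2·0.3941) = 7.232, so K_p = 52.3/8.6 = 6.08.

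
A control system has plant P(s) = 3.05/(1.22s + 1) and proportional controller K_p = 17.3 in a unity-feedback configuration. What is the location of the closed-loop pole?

Closed loop: T(s) = K_p·P/(1+K_p·P) = 52.77/(1.22s + 1 + 52.77), with pole at s = −(1 + 52.77)/1.22 = −44.07.

s = -44.07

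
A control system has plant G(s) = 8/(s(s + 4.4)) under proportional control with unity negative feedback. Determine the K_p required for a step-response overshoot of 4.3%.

From %OS = 100·exp(−πζ/√(1−ζ²)) = 4.3%, ζ = −ln(0.043)/√(π²+ln²(0.043)) = 0.7077.
Characteristic equation s² + 4.4s + 8K_p = 0 gives ζ = 4.4/(2√(8K_p)).
Setting ζ = 0.7077: √(8K_p) = 4.4/(2·0.7077) = 3.109, so K_p = 9.665/8 = 1.21.

K_p = 1.21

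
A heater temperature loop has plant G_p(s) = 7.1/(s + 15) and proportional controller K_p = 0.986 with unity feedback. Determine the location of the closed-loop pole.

s = -22

Closed-loop transfer function: T(s) = K_p·G_p(s)/(1 + K_p·G_p(s)) = 7.001/(s + 15 + 7.001) = 7.001/(s + 22).
The closed-loop pole is at s = −22.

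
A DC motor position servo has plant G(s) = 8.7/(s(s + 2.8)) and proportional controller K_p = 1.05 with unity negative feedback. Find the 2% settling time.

From 1 + K_pG(s) = 0: s² + 2.8s + 9.135 = 0 ⇒ ω_n = 3.022, ζ = 0.4632.
2% settling time T_s ≈ 4/(ζω_n) = 4/1.4 = 2.86 s.

T_s ≈ 2.86 s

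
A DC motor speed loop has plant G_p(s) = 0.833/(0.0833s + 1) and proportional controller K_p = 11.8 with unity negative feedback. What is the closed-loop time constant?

τ = 0.00769 s

Closed loop: T(s) = K_p·G_p/(1+K_p·G_p) = 9.829/(0.0833s + 1 + 9.829), with pole at s = −(1 + 9.829)/0.0833 = −130.
Closed-loop time constant τ = 1/130 = 0.00769 s.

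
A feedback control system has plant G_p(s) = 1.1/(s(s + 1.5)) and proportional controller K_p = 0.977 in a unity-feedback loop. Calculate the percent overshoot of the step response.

From 1 + K_pG_p(s) = 0: s² + 1.5s + 1.075 = 0 ⇒ ω_n = 1.037, ζ = 0.7235.
%OS = 100·exp(−πζ/√(1−ζ²)) = 100·exp(−π·0.7235/√0.4766) = 3.72%.

3.72%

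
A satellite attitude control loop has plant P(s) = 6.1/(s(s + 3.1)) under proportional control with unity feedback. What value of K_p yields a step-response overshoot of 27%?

K_p = 2.66

From %OS = 100·exp(−πζ/√(1−ζ²)) = 27%, ζ = −ln(0.27)/√(π²+ln²(0.27)) = 0.3847.
Characteristic equation s² + 3.1s + 6.1K_p = 0 gives ζ = 3.1/(2√(6.1K_p)).
Setting ζ = 0.3847: √(6.1K_p) = 3.1/(2·0.3847) = 4.029, so K_p = 16.23/6.1 = 2.66.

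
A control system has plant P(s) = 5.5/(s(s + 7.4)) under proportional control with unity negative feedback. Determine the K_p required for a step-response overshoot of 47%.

From %OS = 100·exp(−πζ/√(1−ζ²)) = 47%, ζ = −ln(0.47)/√(π²+ln²(0.47)) = 0.2337.
Characteristic equation s² + 7.4s + 5.5K_p = 0 gives ζ = 7.4/(2√(5.5K_p)).
Setting ζ = 0.2337: √(5.5K_p) = 7.4/(2·0.2337) = 15.83, so K_p = 250.7/5.5 = 45.6.

K_p = 45.6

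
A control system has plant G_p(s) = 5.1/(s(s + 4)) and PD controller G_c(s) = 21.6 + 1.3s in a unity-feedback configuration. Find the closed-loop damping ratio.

ζ = 0.506

Forward path: (21.6 + 1.3s)·5.1/(s(s+4)). The closed-loop characteristic equation is s² + (4 + 5.1·1.3)s + 5.1·21.6 = 0.
That is s² + 10.63s + 110.2 = 0, so ω_n = 10.5 rad/s and ζ = 10.63/(2·10.5) = 0.5064.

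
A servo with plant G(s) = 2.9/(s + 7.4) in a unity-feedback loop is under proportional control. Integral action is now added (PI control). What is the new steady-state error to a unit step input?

0

The integrator makes K_pos = lim_{s→0} C(s)G(s) infinite, so e_ss = 1/(1+K_pos) = 0.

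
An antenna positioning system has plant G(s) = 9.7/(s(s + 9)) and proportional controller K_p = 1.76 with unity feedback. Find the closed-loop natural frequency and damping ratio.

ω_n = 4.13 rad/s, ζ = 1.09

1 + K_p·G(s) = 0 gives s² + 9s + 17.07 = 0.
So ω_n² = 17.07 ⇒ ω_n = 4.132 rad/s, and ζ = 9/(2ω_n) = 1.09.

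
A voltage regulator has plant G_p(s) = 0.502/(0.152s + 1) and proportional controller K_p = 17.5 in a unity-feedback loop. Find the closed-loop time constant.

τ = 0.0155 s

Closed loop: T(s) = K_p·G_p/(1+K_p·G_p) = 8.785/(0.152s + 1 + 8.785), with pole at s = −(1 + 8.785)/0.152 = −64.38.
Closed-loop time constant τ = 1/64.38 = 0.0155 s.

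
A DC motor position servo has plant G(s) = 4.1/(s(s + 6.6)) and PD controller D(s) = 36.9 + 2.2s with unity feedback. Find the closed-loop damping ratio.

Forward path: (36.9 + 2.2s)·4.1/(s(s+6.6)). The closed-loop characteristic equation is s² + (6.6 + 4.1·2.2)s + 4.1·36.9 = 0.
That is s² + 15.62s + 151.3 = 0, so ω_n = 12.3 rad/s and ζ = 15.62/(2·12.3) = 0.635.

ζ = 0.635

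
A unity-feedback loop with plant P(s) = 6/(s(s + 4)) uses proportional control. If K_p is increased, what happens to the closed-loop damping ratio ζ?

ζ = 4/(2√(6K_p)); increasing K_p raises the denominator, so ζ falls.

decrease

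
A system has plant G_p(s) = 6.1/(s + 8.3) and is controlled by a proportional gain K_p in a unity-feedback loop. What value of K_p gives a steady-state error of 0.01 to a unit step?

Steady-state error for a unit step on this type-0 loop is 1/(1 + K_p·G_p(0)).
G_p(0) = 0.7349. Require 1/(1 + K_p·0.7349) = 0.01, so 1 + 0.7349·K_p = 100.
K_p = (100 − 1)/0.7349 = 135.

K_p = 135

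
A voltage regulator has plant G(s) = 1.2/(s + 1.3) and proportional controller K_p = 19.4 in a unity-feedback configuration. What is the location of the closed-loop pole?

s = -24.58

Closed-loop transfer function: T(s) = K_p·G(s)/(1 + K_p·G(s)) = 23.28/(s + 1.3 + 23.28) = 23.28/(s + 24.58).
The closed-loop pole is at s = −24.58.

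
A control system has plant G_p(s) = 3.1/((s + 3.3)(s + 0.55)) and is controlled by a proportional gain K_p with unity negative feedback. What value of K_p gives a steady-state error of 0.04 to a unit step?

K_p = 14.1

For a type-0 loop with proportional control, e_ss = 1/(1 + K_p·G_p(0)).
G_p(0) = 1.708. Require 1/(1 + K_p·1.708) = 0.04, so 1 + 1.708·K_p = 25.
K_p = (25 − 1)/1.708 = 14.1.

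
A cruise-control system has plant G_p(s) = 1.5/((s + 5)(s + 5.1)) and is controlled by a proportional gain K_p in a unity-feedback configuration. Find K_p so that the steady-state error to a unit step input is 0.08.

K_p = 196

For a type-0 loop with proportional control, e_ss = 1/(1 + K_p·G_p(0)).
G_p(0) = 0.05882. Require 1/(1 + K_p·0.05882) = 0.08, so 1 + 0.05882·K_p = 12.5.
K_p = (12.5 − 1)/0.05882 = 196.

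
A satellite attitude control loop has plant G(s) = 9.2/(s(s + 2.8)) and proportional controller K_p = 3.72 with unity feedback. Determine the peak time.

From 1 + K_pG(s) = 0: s² + 2.8s + 34.22 = 0 ⇒ ω_n = 5.85, ζ = 0.2393.
Damped frequency ω_d = ω_n√(1−ζ²) = 5.68 rad/s, so peak time T_p = π/ω_d = 0.553 s.

T_p = 0.553 s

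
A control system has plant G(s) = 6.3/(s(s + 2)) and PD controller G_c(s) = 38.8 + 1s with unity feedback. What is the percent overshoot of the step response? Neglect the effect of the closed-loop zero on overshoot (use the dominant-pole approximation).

Forward path: (38.8 + 1s)·6.3/(s(s+2)). The closed-loop characteristic equation is s² + (2 + 6.3·1)s + 6.3·38.8 = 0.
That is s² + 8.3s + 244.4 = 0, so ω_n = 15.63 rad/s and ζ = 8.3/(2·15.63) = 0.2654.
%OS = 100·exp(−πζ/√(1−ζ²)) = 42.1%.

42.1%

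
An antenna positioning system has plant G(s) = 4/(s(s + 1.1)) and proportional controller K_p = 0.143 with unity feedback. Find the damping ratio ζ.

1 + K_p·G(s) = 0 gives s² + 1.1s + 0.572 = 0.
So ω_n² = 0.572 ⇒ ω_n = 0.7563 rad/s, and ζ = 1.1/(2ω_n) = 0.727.

ζ = 0.727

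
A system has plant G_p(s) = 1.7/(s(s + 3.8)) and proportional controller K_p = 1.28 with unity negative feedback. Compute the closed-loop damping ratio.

ζ = 1.29

1 + K_p·G_p(s) = 0 gives s² + 3.8s + 2.176 = 0.
So ω_n² = 2.176 ⇒ ω_n = 1.475 rad/s, and ζ = 3.8/(2ω_n) = 1.29.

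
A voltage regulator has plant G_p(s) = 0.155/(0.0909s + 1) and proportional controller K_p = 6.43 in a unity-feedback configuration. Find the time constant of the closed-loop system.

τ = 0.0455 s

Closed loop: T(s) = K_p·G_p/(1+K_p·G_p) = 0.9966/(0.0909s + 1 + 0.9966), with pole at s = −(1 + 0.9966)/0.0909 = −21.97.
Closed-loop time constant τ = 1/21.97 = 0.0455 s.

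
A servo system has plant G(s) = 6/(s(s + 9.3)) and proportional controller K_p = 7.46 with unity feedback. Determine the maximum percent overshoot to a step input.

Closed-loop characteristic equation: s² + 9.3s + 44.76 = 0, so ω_n = 6.69 rad/s and ζ = 9.3/(2·6.69) = 0.695.
%OS = 100·exp(−πζ/√(1−ζ²)) = 100·exp(−π·0.695/√0.5169) = 4.8%.

4.8%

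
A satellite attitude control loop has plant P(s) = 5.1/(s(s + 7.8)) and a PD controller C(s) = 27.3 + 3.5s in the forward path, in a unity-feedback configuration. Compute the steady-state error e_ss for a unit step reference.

0

The open loop C(s)P(s) has a pole at the origin (type 1), so the static position error constant is infinite and e_ss = 1/(1+∞) = 0.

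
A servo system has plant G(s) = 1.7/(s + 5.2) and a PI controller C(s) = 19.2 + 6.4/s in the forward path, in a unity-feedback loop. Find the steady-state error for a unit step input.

The open loop C(s)G(s) has a pole at the origin (type 1), so the static position error constant is infinite and e_ss = 1/(1+∞) = 0.

0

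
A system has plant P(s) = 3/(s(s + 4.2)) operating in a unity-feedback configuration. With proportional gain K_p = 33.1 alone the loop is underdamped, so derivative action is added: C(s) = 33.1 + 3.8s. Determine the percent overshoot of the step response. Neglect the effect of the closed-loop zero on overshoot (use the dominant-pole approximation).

1.92%

Forward path: (33.1 + 3.8s)·3/(s(s+4.2)). The closed-loop characteristic equation is s² + (4.2 + 3·3.8)s + 3·33.1 = 0.
That is s² + 15.6s + 99.3 = 0, so ω_n = 9.965 rad/s and ζ = 15.6/(2·9.965) = 0.7827.
%OS = 100·exp(−πζ/√(1−ζ²)) = 1.92%.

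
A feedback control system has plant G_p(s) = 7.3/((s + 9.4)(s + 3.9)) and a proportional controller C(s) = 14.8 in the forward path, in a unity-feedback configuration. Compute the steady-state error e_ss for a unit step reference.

0.253

The loop is type 0. Static position error constant K_pos = C(0)·G_p(0) = 14.8·0.1991 = 2.947.
Steady-state error to a unit step: e_ss = 1/(1+K_pos) = 1/3.947 = 0.253.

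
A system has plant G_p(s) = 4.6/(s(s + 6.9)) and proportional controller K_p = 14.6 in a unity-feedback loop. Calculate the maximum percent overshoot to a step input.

23.3%

From 1 + K_pG_p(s) = 0: s² + 6.9s + 67.16 = 0 ⇒ ω_n = 8.195, ζ = 0.421.
%OS = 100·exp(−πζ/√(1−ζ²)) = 100·exp(−π·0.421/√0.8228) = 23.3%.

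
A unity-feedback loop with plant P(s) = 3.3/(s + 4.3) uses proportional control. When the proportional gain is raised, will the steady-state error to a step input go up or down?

decrease

e_ss = 1/(1 + K_p·P(0)); a larger K_p raises the denominator, so e_ss decreases.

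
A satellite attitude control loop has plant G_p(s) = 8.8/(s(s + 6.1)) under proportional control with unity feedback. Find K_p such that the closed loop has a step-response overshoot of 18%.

From %OS = 100·exp(−πζ/√(1−ζ²)) = 18%, ζ = −ln(0.18)/√(π²+ln²(0.18)) = 0.4791.
Characteristic equation s² + 6.1s + 8.8K_p = 0 gives ζ = 6.1/(2√(8.8K_p)).
Setting ζ = 0.4791: √(8.8K_p) = 6.1/(2·0.4791) = 6.366, so K_p = 40.53/8.8 = 4.61.

K_p = 4.61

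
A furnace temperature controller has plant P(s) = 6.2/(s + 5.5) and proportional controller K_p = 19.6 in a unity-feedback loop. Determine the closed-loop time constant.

τ = 0.00787 s

Closed-loop transfer function: T(s) = K_p·P(s)/(1 + K_p·P(s)) = 121.5/(s + 5.5 + 121.5) = 121.5/(s + 127).
Time constant τ = 1/127 = 0.00787 s.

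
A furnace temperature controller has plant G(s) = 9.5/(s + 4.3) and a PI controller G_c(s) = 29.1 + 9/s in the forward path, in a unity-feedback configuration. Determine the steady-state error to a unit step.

The open loop G_c(s)G(s) has a pole at the origin (type 1), so the static position error constant is infinite and e_ss = 1/(1+∞) = 0.

0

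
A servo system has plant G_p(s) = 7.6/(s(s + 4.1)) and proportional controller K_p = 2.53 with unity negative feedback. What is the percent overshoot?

19%

From 1 + K_pG_p(s) = 0: s² + 4.1s + 19.23 = 0 ⇒ ω_n = 4.385, ζ = 0.4675.
%OS = 100·exp(−πζ/√(1−ζ²)) = 100·exp(−π·0.4675/√0.7814) = 19%.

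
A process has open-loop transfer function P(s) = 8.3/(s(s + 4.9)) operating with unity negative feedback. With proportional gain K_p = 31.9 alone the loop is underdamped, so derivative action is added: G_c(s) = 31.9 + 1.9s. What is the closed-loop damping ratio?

ζ = 0.635

Forward path: (31.9 + 1.9s)·8.3/(s(s+4.9)). The closed-loop characteristic equation is s² + (4.9 + 8.3·1.9)s + 8.3·31.9 = 0.
That is s² + 20.67s + 264.8 = 0, so ω_n = 16.27 rad/s and ζ = 20.67/(2·16.27) = 0.6351.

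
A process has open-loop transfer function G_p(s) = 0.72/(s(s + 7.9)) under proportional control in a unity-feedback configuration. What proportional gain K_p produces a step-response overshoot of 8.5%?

From %OS = 100·exp(−πζ/√(1−ζ²)) = 8.5%, ζ = −ln(0.085)/√(π²+ln²(0.085)) = 0.6173.
Characteristic equation s² + 7.9s + 0.72K_p = 0 gives ζ = 7.9/(2√(0.72K_p)).
Setting ζ = 0.6173: √(0.72K_p) = 7.9/(2·0.6173) = 6.399, so K_p = 40.94/0.72 = 56.9.

K_p = 56.9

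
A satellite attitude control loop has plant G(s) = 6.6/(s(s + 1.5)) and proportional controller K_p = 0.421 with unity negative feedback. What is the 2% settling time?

From 1 + K_pG(s) = 0: s² + 1.5s + 2.779 = 0 ⇒ ω_n = 1.667, ζ = 0.4499.
2% settling time T_s ≈ 4/(ζω_n) = 4/0.75 = 5.33 s.

T_s ≈ 5.33 s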